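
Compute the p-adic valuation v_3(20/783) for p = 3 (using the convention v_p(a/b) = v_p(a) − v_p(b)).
v_3(20/783) = -3

Factor powers of 3 from the numerator and denominator of the reduced fraction: 20 = 3^0 · 20 and 783 = 3^3 · 29. Apply v_p(a/b) = v_p(a) − v_p(b): v_3(20/783) = 0 − 3 = -3.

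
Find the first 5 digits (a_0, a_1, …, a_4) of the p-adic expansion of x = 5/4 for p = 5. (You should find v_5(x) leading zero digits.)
(a_0, …, a_4) = (0, 4, 3, 3, 3)

v_5(5/4) = 1, so a_0 = ... = a_0 = 0. Factor out: x = 5^1 · u with u = 1/4 a unit in ℤ_5. Expand u iteratively via a_{v+i} = u_i mod 5, u_{i+1} = (u_i − a_{v+i})/5:
  u_0 = 1/4;  a_1 = 4;  u_1 = (u_0 − 4)/5 = -3/4
  u_1 = -3/4;  a_2 = 3;  u_2 = (u_1 − 3)/5 = -3/4
  u_2 = -3/4;  a_3 = 3;  u_3 = (u_2 − 3)/5 = -3/4
  u_3 = -3/4;  a_4 = 3;  u_4 = (u_3 − 3)/5 = -3/4
Digits: (0, 4, 3, 3, 3).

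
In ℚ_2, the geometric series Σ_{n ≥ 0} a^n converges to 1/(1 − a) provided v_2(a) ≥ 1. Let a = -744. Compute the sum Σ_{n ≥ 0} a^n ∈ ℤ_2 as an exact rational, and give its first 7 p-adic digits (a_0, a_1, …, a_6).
Σ a^n = 1/(1 − a) = 1/745;  first 7 digits = (1, 0, 0, 1, 1, 0, 1)

v_2(a) = 3 ≥ 1, so the series converges in ℤ_2 to 1/(1 − a) = 1/(1 − (-744)) = 1/745. Expand this rational in ℤ_2: compute digits iteratively via d_i = x_i mod 2, x_{i+1} = (x_i − d_i)/2. The first 7 digits are (1, 0, 0, 1, 1, 0, 1).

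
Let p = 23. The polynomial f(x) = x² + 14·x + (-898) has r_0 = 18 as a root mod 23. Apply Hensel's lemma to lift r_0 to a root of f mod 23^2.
r_1 = 363 (mod 529)

Hensel: r_{i+1} = r_i − f(r_i)·(f′(r_i))^{-1} mod 23^{i+2}, f′(x) = 2x + 14. Iterate:
  r_0 = 18 (mod 23)
  r_1 = 363 (mod 529)
Final: r = 363 satisfies f(r) ≡ 0 mod 23^2.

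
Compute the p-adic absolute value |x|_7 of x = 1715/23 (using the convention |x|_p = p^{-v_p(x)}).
|1715/23|_7 = 1/343

Step 1 — compute v_7(x) by factoring powers of 7 out of the numerator and denominator: v_7(1715/23) = 3. Step 2 — apply |x|_p = p^{-v_p(x)} = 7^{-3} = 1/343.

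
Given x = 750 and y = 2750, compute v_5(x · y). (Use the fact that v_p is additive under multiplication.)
v_5(2062500) = 6

v_p(x) = 3 (factor: 750 = 5^3 · 6); v_p(y) = 3 (factor: 2750 = 5^3 · 22). Additivity: v_p(xy) = v_p(x) + v_p(y) = 3 + 3 = 6. (Direct check: xy = 2062500 = 5^6 · (132).)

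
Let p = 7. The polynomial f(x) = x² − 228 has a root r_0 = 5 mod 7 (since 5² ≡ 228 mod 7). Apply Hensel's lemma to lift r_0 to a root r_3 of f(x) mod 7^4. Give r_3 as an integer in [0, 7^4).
r_3 = 383 (mod 2401)

Hensel's recurrence: r_{i+1} = r_i − f(r_i)·(f′(r_i))^{-1} mod 7^{i+2}, with f′(x) = 2x. Iterate:
  r_0 = 5 (mod 7)
  r_1 = 40 (mod 49)
  r_2 = 40 (mod 343)
  r_3 = 383 (mod 2401)
Final: r_3 = 383, and one checks f(r_3) ≡ 0 mod 7^4.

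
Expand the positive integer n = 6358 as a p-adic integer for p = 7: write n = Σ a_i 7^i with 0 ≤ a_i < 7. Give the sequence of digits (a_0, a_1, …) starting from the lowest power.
(a_0, a_1, …) = (2, 5, 3, 4, 2)

Repeated division by 7 gives the digits low-to-high: 6358 = 2 + 5·7^1 + 3·7^2 + 4·7^3 + 2·7^4. Digit sequence: (2, 5, 3, 4, 2).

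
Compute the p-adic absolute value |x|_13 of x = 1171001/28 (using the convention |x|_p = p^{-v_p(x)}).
|1171001/28|_13 = 1/28561

Step 1 — compute v_13(x) by factoring powers of 13 out of the numerator and denominator: v_13(1171001/28) = 4. Step 2 — apply |x|_p = p^{-v_p(x)} = 13^{-4} = 1/28561.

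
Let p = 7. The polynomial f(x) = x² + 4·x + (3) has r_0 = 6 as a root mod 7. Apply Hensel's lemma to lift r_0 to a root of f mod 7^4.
r_3 = 2400 (mod 2401)

Hensel: r_{i+1} = r_i − f(r_i)·(f′(r_i))^{-1} mod 7^{i+2}, f′(x) = 2x + 4. Iterate:
  r_0 = 6 (mod 7)
  r_1 = 48 (mod 49)
  r_2 = 342 (mod 343)
  r_3 = 2400 (mod 2401)
Final: r = 2400 satisfies f(r) ≡ 0 mod 7^4.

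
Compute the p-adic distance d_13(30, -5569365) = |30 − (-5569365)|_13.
d_13(30, -5569365) = 1/371293

Step 1 — x − y = 30 − (-5569365) = 5569395. Step 2 — v_13(5569395) = 5 (factor: 5569395 = (13^5 · 15); the sign does not affect v_p). Step 3 — |x − y|_13 = 13^{-5} = 1/371293.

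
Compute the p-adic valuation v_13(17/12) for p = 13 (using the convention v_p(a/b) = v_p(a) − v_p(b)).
v_13(17/12) = 0

Factor powers of 13 from the numerator and denominator of the reduced fraction: 17 = 13^0 · 17 and 12 = 13^0 · 12. Apply v_p(a/b) = v_p(a) − v_p(b): v_13(17/12) = 0 − 0 = 0.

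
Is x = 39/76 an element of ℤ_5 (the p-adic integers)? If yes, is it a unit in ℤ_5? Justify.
x ∈ ℤ_5^× (unit); v_5(x) = 0

ℤ_5 = {x ∈ ℚ_5 : v_5(x) ≥ 0} and ℤ_5^× = {x ∈ ℤ_5 : v_5(x) = 0}. Here v_5(39/76) = v_5(num) − v_5(den) = 0; compare against these criteria.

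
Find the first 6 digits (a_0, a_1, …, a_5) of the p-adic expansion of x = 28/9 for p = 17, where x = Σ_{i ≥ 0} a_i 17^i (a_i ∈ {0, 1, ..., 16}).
(a_0, …, a_5) = (5, 15, 1, 15, 1, 15)

v_17(28/9) = 0 (numerator and denominator both coprime to 17), so x ∈ ℤ_17^×. Compute digits iteratively via a_i = x_i mod 17, x_{i+1} = (x_i − a_i)/17, with x_0 = x:
  x_0 = 28/9;  a_0 = 5;  x_1 = (x_0 − 5)/17 = -1/9
  x_1 = -1/9;  a_1 = 15;  x_2 = (x_1 − 15)/17 = -8/9
  x_2 = -8/9;  a_2 = 1;  x_3 = (x_2 − 1)/17 = -1/9
  x_3 = -1/9;  a_3 = 15;  x_4 = (x_3 − 15)/17 = -8/9
  x_4 = -8/9;  a_4 = 1;  x_5 = (x_4 − 1)/17 = -1/9
  x_5 = -1/9;  a_5 = 15;  x_6 = (x_5 − 15)/17 = -8/9
Digits: (5, 15, 1, 15, 1, 15).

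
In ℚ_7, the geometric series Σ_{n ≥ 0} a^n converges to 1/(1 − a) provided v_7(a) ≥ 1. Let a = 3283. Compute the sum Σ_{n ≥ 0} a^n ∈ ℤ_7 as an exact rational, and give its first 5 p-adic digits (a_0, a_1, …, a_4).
Σ a^n = 1/(1 − a) = -1/3282;  first 5 digits = (1, 0, 4, 2, 3)

v_7(a) = 2 ≥ 1, so the series converges in ℤ_7 to 1/(1 − a) = 1/(1 − 3283) = -1/3282. Expand this rational in ℤ_7: compute digits iteratively via d_i = x_i mod 7, x_{i+1} = (x_i − d_i)/7. The first 5 digits are (1, 0, 4, 2, 3).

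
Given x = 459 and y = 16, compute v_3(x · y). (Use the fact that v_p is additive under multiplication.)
v_3(7344) = 3

v_p(x) = 3 (factor: 459 = 3^3 · 17); v_p(y) = 0 (factor: 16 = 3^0 · 16). Additivity: v_p(xy) = v_p(x) + v_p(y) = 3 + 0 = 3. (Direct check: xy = 7344 = 3^3 · (272).)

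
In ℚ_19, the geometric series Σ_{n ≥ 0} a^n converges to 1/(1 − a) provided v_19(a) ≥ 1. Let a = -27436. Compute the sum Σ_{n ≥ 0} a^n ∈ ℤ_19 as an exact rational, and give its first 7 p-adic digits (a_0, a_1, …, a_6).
Σ a^n = 1/(1 − a) = 1/27437;  first 7 digits = (1, 0, 0, 15, 18, 18, 15)

v_19(a) = 3 ≥ 1, so the series converges in ℤ_19 to 1/(1 − a) = 1/(1 − (-27436)) = 1/27437. Expand this rational in ℤ_19: compute digits iteratively via d_i = x_i mod 19, x_{i+1} = (x_i − d_i)/19. The first 7 digits are (1, 0, 0, 15, 18, 18, 15).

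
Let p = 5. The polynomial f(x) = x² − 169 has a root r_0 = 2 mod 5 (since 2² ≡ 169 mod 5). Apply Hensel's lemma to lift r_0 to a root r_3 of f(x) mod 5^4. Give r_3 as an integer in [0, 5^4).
r_3 = 612 (mod 625)

Hensel's recurrence: r_{i+1} = r_i − f(r_i)·(f′(r_i))^{-1} mod 5^{i+2}, with f′(x) = 2x. Iterate:
  r_0 = 2 (mod 5)
  r_1 = 12 (mod 25)
  r_2 = 112 (mod 125)
  r_3 = 612 (mod 625)
Final: r_3 = 612, and one checks f(r_3) ≡ 0 mod 5^4.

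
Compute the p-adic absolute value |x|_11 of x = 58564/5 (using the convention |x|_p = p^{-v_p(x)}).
|58564/5|_11 = 1/14641

Step 1 — compute v_11(x) by factoring powers of 11 out of the numerator and denominator: v_11(58564/5) = 4. Step 2 — apply |x|_p = p^{-v_p(x)} = 11^{-4} = 1/14641.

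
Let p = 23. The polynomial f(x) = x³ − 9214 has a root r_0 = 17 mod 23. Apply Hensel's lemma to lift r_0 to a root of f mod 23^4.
r_3 = 197702 (mod 279841)

Hensel: r_{i+1} = r_i − f(r_i)/f′(r_i) mod 23^{i+2}, where f′(x) = 3x². Iterate:
  r_0 = 17 (mod 23)
  r_1 = 385 (mod 529)
  r_2 = 3030 (mod 12167)
  r_3 = 197702 (mod 279841)
Final: r = 197702 with f(r) ≡ 0 mod 23^4.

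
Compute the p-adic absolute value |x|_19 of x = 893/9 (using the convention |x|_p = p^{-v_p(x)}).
|893/9|_19 = 1/19

Step 1 — compute v_19(x) by factoring powers of 19 out of the numerator and denominator: v_19(893/9) = 1. Step 2 — apply |x|_p = p^{-v_p(x)} = 19^{-1} = 1/19.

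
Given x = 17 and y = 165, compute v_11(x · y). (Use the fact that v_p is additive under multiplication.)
v_11(2805) = 1

v_p(x) = 0 (factor: 17 = 11^0 · 17); v_p(y) = 1 (factor: 165 = 11^1 · 15). Additivity: v_p(xy) = v_p(x) + v_p(y) = 0 + 1 = 1. (Direct check: xy = 2805 = 11^1 · (255).)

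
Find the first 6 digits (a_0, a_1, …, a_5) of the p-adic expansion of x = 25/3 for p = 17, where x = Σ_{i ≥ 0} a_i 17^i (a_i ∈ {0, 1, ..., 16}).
(a_0, …, a_5) = (14, 11, 5, 11, 5, 11)

v_17(25/3) = 0 (numerator and denominator both coprime to 17), so x ∈ ℤ_17^×. Compute digits iteratively via a_i = x_i mod 17, x_{i+1} = (x_i − a_i)/17, with x_0 = x:
  x_0 = 25/3;  a_0 = 14;  x_1 = (x_0 − 14)/17 = -1/3
  x_1 = -1/3;  a_1 = 11;  x_2 = (x_1 − 11)/17 = -2/3
  x_2 = -2/3;  a_2 = 5;  x_3 = (x_2 − 5)/17 = -1/3
  x_3 = -1/3;  a_3 = 11;  x_4 = (x_3 − 11)/17 = -2/3
  x_4 = -2/3;  a_4 = 5;  x_5 = (x_4 − 5)/17 = -1/3
  x_5 = -1/3;  a_5 = 11;  x_6 = (x_5 − 11)/17 = -2/3
Digits: (14, 11, 5, 11, 5, 11).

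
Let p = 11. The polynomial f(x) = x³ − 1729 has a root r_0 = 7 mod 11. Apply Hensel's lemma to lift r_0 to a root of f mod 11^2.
r_1 = 51 (mod 121)

Hensel: r_{i+1} = r_i − f(r_i)/f′(r_i) mod 11^{i+2}, where f′(x) = 3x². Iterate:
  r_0 = 7 (mod 11)
  r_1 = 51 (mod 121)
Final: r = 51 with f(r) ≡ 0 mod 11^2.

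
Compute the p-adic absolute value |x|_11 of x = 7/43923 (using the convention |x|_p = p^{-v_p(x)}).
|7/43923|_11 = 14641

Step 1 — compute v_11(x) by factoring powers of 11 out of the numerator and denominator: v_11(7/43923) = -4. Step 2 — apply |x|_p = p^{-v_p(x)} = 11^{4} = 14641.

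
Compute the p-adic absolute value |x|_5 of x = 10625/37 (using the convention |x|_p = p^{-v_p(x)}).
|10625/37|_5 = 1/625

Step 1 — compute v_5(x) by factoring powers of 5 out of the numerator and denominator: v_5(10625/37) = 4. Step 2 — apply |x|_p = p^{-v_p(x)} = 5^{-4} = 1/625.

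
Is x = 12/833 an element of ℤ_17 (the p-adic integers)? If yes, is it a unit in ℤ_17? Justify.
x ∉ ℤ_17 (v_17(x) = -1 < 0)

ℤ_17 = {x ∈ ℚ_17 : v_17(x) ≥ 0} and ℤ_17^× = {x ∈ ℤ_17 : v_17(x) = 0}. Here v_17(12/833) = v_17(num) − v_17(den) = -1; compare against these criteria.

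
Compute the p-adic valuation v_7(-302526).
v_7(-302526) = 5

v_7(n) is the largest exponent k such that 7^k divides n. Factor out: -302526 = -7^5 · 18. (Sign doesn't affect v_p.) So v_7(-302526) = 5.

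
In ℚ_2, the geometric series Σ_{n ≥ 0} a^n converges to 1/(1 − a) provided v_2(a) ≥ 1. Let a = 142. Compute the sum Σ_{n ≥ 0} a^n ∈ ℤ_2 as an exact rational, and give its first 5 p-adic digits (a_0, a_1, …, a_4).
Σ a^n = 1/(1 − a) = -1/141;  first 5 digits = (1, 1, 0, 1, 1)

v_2(a) = 1 ≥ 1, so the series converges in ℤ_2 to 1/(1 − a) = 1/(1 − 142) = -1/141. Expand this rational in ℤ_2: compute digits iteratively via d_i = x_i mod 2, x_{i+1} = (x_i − d_i)/2. The first 5 digits are (1, 1, 0, 1, 1).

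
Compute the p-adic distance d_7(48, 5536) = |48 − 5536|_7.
d_7(48, 5536) = 1/343

Step 1 — x − y = 48 − 5536 = -5488. Step 2 — v_7(-5488) = 3 (factor: -5488 = −(7^3 · 16); the sign does not affect v_p). Step 3 — |x − y|_7 = 7^{-3} = 1/343.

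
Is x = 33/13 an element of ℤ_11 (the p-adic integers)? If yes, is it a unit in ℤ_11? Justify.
x ∈ ℤ_11 but not a unit; v_11(x) = 1 > 0

ℤ_11 = {x ∈ ℚ_11 : v_11(x) ≥ 0} and ℤ_11^× = {x ∈ ℤ_11 : v_11(x) = 0}. Here v_11(33/13) = v_11(num) − v_11(den) = 1; compare against these criteria.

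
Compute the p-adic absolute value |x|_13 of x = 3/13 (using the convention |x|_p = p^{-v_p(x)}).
|3/13|_13 = 13

Step 1 — compute v_13(x) by factoring powers of 13 out of the numerator and denominator: v_13(3/13) = -1. Step 2 — apply |x|_p = p^{-v_p(x)} = 13^{1} = 13.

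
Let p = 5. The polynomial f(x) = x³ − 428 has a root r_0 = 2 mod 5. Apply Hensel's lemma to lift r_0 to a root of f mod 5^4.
r_3 = 362 (mod 625)

Hensel: r_{i+1} = r_i − f(r_i)/f′(r_i) mod 5^{i+2}, where f′(x) = 3x². Iterate:
  r_0 = 2 (mod 5)
  r_1 = 12 (mod 25)
  r_2 = 112 (mod 125)
  r_3 = 362 (mod 625)
Final: r = 362 with f(r) ≡ 0 mod 5^4.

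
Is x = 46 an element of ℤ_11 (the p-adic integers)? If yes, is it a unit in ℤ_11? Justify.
x ∈ ℤ_11^× (unit); v_11(x) = 0

ℤ_11 = {x ∈ ℚ_11 : v_11(x) ≥ 0} and ℤ_11^× = {x ∈ ℤ_11 : v_11(x) = 0}. Here v_11(46) = v_11(num) − v_11(den) = 0; compare against these criteria.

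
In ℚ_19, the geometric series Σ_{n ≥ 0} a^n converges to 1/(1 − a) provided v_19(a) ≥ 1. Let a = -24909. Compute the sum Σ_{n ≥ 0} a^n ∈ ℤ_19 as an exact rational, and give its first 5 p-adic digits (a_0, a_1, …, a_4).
Σ a^n = 1/(1 − a) = 1/24910;  first 5 digits = (1, 0, 7, 15, 10)

v_19(a) = 2 ≥ 1, so the series converges in ℤ_19 to 1/(1 − a) = 1/(1 − (-24909)) = 1/24910. Expand this rational in ℤ_19: compute digits iteratively via d_i = x_i mod 19, x_{i+1} = (x_i − d_i)/19. The first 5 digits are (1, 0, 7, 15, 10).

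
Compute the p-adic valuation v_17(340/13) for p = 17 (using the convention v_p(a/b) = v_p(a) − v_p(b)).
v_17(340/13) = 1

Factor powers of 17 from the numerator and denominator of the reduced fraction: 340 = 17^1 · 20 and 13 = 17^0 · 13. Apply v_p(a/b) = v_p(a) − v_p(b): v_17(340/13) = 1 − 0 = 1.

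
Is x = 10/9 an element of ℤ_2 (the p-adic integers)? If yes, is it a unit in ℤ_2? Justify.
x ∈ ℤ_2 but not a unit; v_2(x) = 1 > 0

ℤ_2 = {x ∈ ℚ_2 : v_2(x) ≥ 0} and ℤ_2^× = {x ∈ ℤ_2 : v_2(x) = 0}. Here v_2(10/9) = v_2(num) − v_2(den) = 1; compare against these criteria.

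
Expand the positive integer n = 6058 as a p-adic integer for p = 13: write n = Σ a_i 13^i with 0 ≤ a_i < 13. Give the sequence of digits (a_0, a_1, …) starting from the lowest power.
(a_0, a_1, …) = (0, 11, 9, 2)

Repeated division by 13 gives the digits low-to-high: 6058 = 11·13^1 + 9·13^2 + 2·13^3. Digit sequence: (0, 11, 9, 2).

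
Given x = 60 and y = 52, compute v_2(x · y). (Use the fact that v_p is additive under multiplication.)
v_2(3120) = 4

v_p(x) = 2 (factor: 60 = 2^2 · 15); v_p(y) = 2 (factor: 52 = 2^2 · 13). Additivity: v_p(xy) = v_p(x) + v_p(y) = 2 + 2 = 4. (Direct check: xy = 3120 = 2^4 · (195).)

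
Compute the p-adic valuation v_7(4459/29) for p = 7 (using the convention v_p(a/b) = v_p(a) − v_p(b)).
v_7(4459/29) = 3

Factor powers of 7 from the numerator and denominator of the reduced fraction: 4459 = 7^3 · 13 and 29 = 7^0 · 29. Apply v_p(a/b) = v_p(a) − v_p(b): v_7(4459/29) = 3 − 0 = 3.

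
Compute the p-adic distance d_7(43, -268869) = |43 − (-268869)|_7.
d_7(43, -268869) = 1/16807

Step 1 — x − y = 43 − (-268869) = 268912. Step 2 — v_7(268912) = 5 (factor: 268912 = (7^5 · 16); the sign does not affect v_p). Step 3 — |x − y|_7 = 7^{-5} = 1/16807.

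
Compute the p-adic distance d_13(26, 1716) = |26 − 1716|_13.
d_13(26, 1716) = 1/169

Step 1 — x − y = 26 − 1716 = -1690. Step 2 — v_13(-1690) = 2 (factor: -1690 = −(13^2 · 10); the sign does not affect v_p). Step 3 — |x − y|_13 = 13^{-2} = 1/169.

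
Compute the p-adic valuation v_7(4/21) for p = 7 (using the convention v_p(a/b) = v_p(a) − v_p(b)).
v_7(4/21) = -1

Factor powers of 7 from the numerator and denominator of the reduced fraction: 4 = 7^0 · 4 and 21 = 7^1 · 3. Apply v_p(a/b) = v_p(a) − v_p(b): v_7(4/21) = 0 − 1 = -1.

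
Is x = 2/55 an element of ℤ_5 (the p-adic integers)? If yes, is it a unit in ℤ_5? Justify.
x ∉ ℤ_5 (v_5(x) = -1 < 0)

ℤ_5 = {x ∈ ℚ_5 : v_5(x) ≥ 0} and ℤ_5^× = {x ∈ ℤ_5 : v_5(x) = 0}. Here v_5(2/55) = v_5(num) − v_5(den) = -1; compare against these criteria.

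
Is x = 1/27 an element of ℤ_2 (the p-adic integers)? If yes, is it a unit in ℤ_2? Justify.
x ∈ ℤ_2^× (unit); v_2(x) = 0

ℤ_2 = {x ∈ ℚ_2 : v_2(x) ≥ 0} and ℤ_2^× = {x ∈ ℤ_2 : v_2(x) = 0}. Here v_2(1/27) = v_2(num) − v_2(den) = 0; compare against these criteria.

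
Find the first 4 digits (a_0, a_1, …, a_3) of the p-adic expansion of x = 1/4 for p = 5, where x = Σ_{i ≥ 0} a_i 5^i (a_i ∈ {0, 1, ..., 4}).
(a_0, …, a_3) = (4, 3, 3, 3)

v_5(1/4) = 0 (numerator and denominator both coprime to 5), so x ∈ ℤ_5^×. Compute digits iteratively via a_i = x_i mod 5, x_{i+1} = (x_i − a_i)/5, with x_0 = x:
  x_0 = 1/4;  a_0 = 4;  x_1 = (x_0 − 4)/5 = -3/4
  x_1 = -3/4;  a_1 = 3;  x_2 = (x_1 − 3)/5 = -3/4
  x_2 = -3/4;  a_2 = 3;  x_3 = (x_2 − 3)/5 = -3/4
  x_3 = -3/4;  a_3 = 3;  x_4 = (x_3 − 3)/5 = -3/4
Digits: (4, 3, 3, 3).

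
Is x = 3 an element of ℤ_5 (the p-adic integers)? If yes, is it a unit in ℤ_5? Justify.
x ∈ ℤ_5^× (unit); v_5(x) = 0

ℤ_5 = {x ∈ ℚ_5 : v_5(x) ≥ 0} and ℤ_5^× = {x ∈ ℤ_5 : v_5(x) = 0}. Here v_5(3) = v_5(num) − v_5(den) = 0; compare against these criteria.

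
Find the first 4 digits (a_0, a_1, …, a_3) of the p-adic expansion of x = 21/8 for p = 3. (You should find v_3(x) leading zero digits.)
(a_0, …, a_3) = (0, 2, 0, 1)

v_3(21/8) = 1, so a_0 = ... = a_0 = 0. Factor out: x = 3^1 · u with u = 7/8 a unit in ℤ_3. Expand u iteratively via a_{v+i} = u_i mod 3, u_{i+1} = (u_i − a_{v+i})/3:
  u_0 = 7/8;  a_1 = 2;  u_1 = (u_0 − 2)/3 = -3/8
  u_1 = -3/8;  a_2 = 0;  u_2 = (u_1 − 0)/3 = -1/8
  u_2 = -1/8;  a_3 = 1;  u_3 = (u_2 − 1)/3 = -3/8
Digits: (0, 2, 0, 1).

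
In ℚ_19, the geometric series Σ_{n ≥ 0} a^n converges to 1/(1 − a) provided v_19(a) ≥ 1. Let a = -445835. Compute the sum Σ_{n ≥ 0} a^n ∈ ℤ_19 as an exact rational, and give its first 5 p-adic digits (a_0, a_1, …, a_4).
Σ a^n = 1/(1 − a) = 1/445836;  first 5 digits = (1, 0, 0, 11, 15)

v_19(a) = 3 ≥ 1, so the series converges in ℤ_19 to 1/(1 − a) = 1/(1 − (-445835)) = 1/445836. Expand this rational in ℤ_19: compute digits iteratively via d_i = x_i mod 19, x_{i+1} = (x_i − d_i)/19. The first 5 digits are (1, 0, 0, 11, 15).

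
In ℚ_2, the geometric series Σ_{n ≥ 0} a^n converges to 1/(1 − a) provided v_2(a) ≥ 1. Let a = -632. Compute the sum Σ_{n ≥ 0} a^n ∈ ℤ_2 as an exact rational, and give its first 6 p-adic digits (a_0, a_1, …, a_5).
Σ a^n = 1/(1 − a) = 1/633;  first 6 digits = (1, 0, 0, 1, 0, 0)

v_2(a) = 3 ≥ 1, so the series converges in ℤ_2 to 1/(1 − a) = 1/(1 − (-632)) = 1/633. Expand this rational in ℤ_2: compute digits iteratively via d_i = x_i mod 2, x_{i+1} = (x_i − d_i)/2. The first 6 digits are (1, 0, 0, 1, 0, 0).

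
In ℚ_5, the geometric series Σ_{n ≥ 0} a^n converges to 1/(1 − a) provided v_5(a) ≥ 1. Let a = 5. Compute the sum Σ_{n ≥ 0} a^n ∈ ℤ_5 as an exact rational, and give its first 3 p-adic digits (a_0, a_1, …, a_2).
Σ a^n = 1/(1 − a) = -1/4;  first 3 digits = (1, 1, 1)

v_5(a) = 1 ≥ 1, so the series converges in ℤ_5 to 1/(1 − a) = 1/(1 − 5) = -1/4. Expand this rational in ℤ_5: compute digits iteratively via d_i = x_i mod 5, x_{i+1} = (x_i − d_i)/5. The first 3 digits are (1, 1, 1).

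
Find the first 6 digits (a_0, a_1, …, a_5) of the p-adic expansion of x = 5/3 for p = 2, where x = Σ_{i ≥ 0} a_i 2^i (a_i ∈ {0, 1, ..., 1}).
(a_0, …, a_5) = (1, 1, 1, 0, 1, 0)

v_2(5/3) = 0 (numerator and denominator both coprime to 2), so x ∈ ℤ_2^×. Compute digits iteratively via a_i = x_i mod 2, x_{i+1} = (x_i − a_i)/2, with x_0 = x:
  x_0 = 5/3;  a_0 = 1;  x_1 = (x_0 − 1)/2 = 1/3
  x_1 = 1/3;  a_1 = 1;  x_2 = (x_1 − 1)/2 = -1/3
  x_2 = -1/3;  a_2 = 1;  x_3 = (x_2 − 1)/2 = -2/3
  x_3 = -2/3;  a_3 = 0;  x_4 = (x_3 − 0)/2 = -1/3
  x_4 = -1/3;  a_4 = 1;  x_5 = (x_4 − 1)/2 = -2/3
  x_5 = -2/3;  a_5 = 0;  x_6 = (x_5 − 0)/2 = -1/3
Digits: (1, 1, 1, 0, 1, 0).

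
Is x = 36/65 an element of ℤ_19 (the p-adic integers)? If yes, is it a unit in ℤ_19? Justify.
x ∈ ℤ_19^× (unit); v_19(x) = 0

ℤ_19 = {x ∈ ℚ_19 : v_19(x) ≥ 0} and ℤ_19^× = {x ∈ ℤ_19 : v_19(x) = 0}. Here v_19(36/65) = v_19(num) − v_19(den) = 0; compare against these criteria.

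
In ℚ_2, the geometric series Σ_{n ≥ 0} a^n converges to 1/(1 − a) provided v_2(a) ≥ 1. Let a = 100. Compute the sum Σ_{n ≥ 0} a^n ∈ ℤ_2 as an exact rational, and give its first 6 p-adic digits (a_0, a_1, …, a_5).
Σ a^n = 1/(1 − a) = -1/99;  first 6 digits = (1, 0, 1, 0, 1, 1)

v_2(a) = 2 ≥ 1, so the series converges in ℤ_2 to 1/(1 − a) = 1/(1 − 100) = -1/99. Expand this rational in ℤ_2: compute digits iteratively via d_i = x_i mod 2, x_{i+1} = (x_i − d_i)/2. The first 6 digits are (1, 0, 1, 0, 1, 1).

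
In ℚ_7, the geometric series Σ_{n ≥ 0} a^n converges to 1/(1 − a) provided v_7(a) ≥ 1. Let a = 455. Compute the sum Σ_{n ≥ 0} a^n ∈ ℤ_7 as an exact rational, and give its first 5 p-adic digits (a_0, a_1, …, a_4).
Σ a^n = 1/(1 − a) = -1/454;  first 5 digits = (1, 2, 6, 3, 1)

v_7(a) = 1 ≥ 1, so the series converges in ℤ_7 to 1/(1 − a) = 1/(1 − 455) = -1/454. Expand this rational in ℤ_7: compute digits iteratively via d_i = x_i mod 7, x_{i+1} = (x_i − d_i)/7. The first 5 digits are (1, 2, 6, 3, 1).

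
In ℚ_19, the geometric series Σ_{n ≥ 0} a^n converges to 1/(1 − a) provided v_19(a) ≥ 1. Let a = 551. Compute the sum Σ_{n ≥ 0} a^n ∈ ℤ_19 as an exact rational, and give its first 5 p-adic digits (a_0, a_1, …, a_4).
Σ a^n = 1/(1 − a) = -1/550;  first 5 digits = (1, 10, 6, 18, 18)

v_19(a) = 1 ≥ 1, so the series converges in ℤ_19 to 1/(1 − a) = 1/(1 − 551) = -1/550. Expand this rational in ℤ_19: compute digits iteratively via d_i = x_i mod 19, x_{i+1} = (x_i − d_i)/19. The first 5 digits are (1, 10, 6, 18, 18).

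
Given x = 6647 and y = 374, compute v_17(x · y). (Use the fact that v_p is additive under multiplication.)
v_17(2485978) = 3

v_p(x) = 2 (factor: 6647 = 17^2 · 23); v_p(y) = 1 (factor: 374 = 17^1 · 22). Additivity: v_p(xy) = v_p(x) + v_p(y) = 2 + 1 = 3. (Direct check: xy = 2485978 = 17^3 · (506).)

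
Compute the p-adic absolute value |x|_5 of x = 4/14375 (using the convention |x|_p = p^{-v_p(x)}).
|4/14375|_5 = 625

Step 1 — compute v_5(x) by factoring powers of 5 out of the numerator and denominator: v_5(4/14375) = -4. Step 2 — apply |x|_p = p^{-v_p(x)} = 5^{4} = 625.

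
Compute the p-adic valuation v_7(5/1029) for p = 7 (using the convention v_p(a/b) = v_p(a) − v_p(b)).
v_7(5/1029) = -3

Factor powers of 7 from the numerator and denominator of the reduced fraction: 5 = 7^0 · 5 and 1029 = 7^3 · 3. Apply v_p(a/b) = v_p(a) − v_p(b): v_7(5/1029) = 0 − 3 = -3.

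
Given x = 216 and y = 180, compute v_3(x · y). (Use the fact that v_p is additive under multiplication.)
v_3(38880) = 5

v_p(x) = 3 (factor: 216 = 3^3 · 8); v_p(y) = 2 (factor: 180 = 3^2 · 20). Additivity: v_p(xy) = v_p(x) + v_p(y) = 3 + 2 = 5. (Direct check: xy = 38880 = 3^5 · (160).)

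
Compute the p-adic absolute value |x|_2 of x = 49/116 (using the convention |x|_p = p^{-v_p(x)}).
|49/116|_2 = 4

Step 1 — compute v_2(x) by factoring powers of 2 out of the numerator and denominator: v_2(49/116) = -2. Step 2 — apply |x|_p = p^{-v_p(x)} = 2^{2} = 4.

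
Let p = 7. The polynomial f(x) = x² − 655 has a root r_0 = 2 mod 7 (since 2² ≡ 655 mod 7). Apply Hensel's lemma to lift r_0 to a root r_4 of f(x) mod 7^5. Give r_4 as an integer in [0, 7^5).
r_4 = 226 (mod 16807)

Hensel's recurrence: r_{i+1} = r_i − f(r_i)·(f′(r_i))^{-1} mod 7^{i+2}, with f′(x) = 2x. Iterate:
  r_0 = 2 (mod 7)
  r_1 = 30 (mod 49)
  r_2 = 226 (mod 343)
  r_3 = 226 (mod 2401)
  r_4 = 226 (mod 16807)
Final: r_4 = 226, and one checks f(r_4) ≡ 0 mod 7^5.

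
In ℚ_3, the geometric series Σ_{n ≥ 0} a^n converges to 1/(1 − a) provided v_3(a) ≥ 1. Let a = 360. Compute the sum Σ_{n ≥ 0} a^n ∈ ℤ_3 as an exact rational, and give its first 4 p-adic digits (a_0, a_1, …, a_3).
Σ a^n = 1/(1 − a) = -1/359;  first 4 digits = (1, 0, 1, 1)

v_3(a) = 2 ≥ 1, so the series converges in ℤ_3 to 1/(1 − a) = 1/(1 − 360) = -1/359. Expand this rational in ℤ_3: compute digits iteratively via d_i = x_i mod 3, x_{i+1} = (x_i − d_i)/3. The first 4 digits are (1, 0, 1, 1).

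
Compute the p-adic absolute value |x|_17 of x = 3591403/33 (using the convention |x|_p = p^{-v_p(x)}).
|3591403/33|_17 = 1/83521

Step 1 — compute v_17(x) by factoring powers of 17 out of the numerator and denominator: v_17(3591403/33) = 4. Step 2 — apply |x|_p = p^{-v_p(x)} = 17^{-4} = 1/83521.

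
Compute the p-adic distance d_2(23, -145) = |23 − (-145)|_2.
d_2(23, -145) = 1/8

Step 1 — x − y = 23 − (-145) = 168. Step 2 — v_2(168) = 3 (factor: 168 = (2^3 · 21); the sign does not affect v_p). Step 3 — |x − y|_2 = 2^{-3} = 1/8.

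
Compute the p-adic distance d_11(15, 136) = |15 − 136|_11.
d_11(15, 136) = 1/121

Step 1 — x − y = 15 − 136 = -121. Step 2 — v_11(-121) = 2 (factor: -121 = −(11^2 · 1); the sign does not affect v_p). Step 3 — |x − y|_11 = 11^{-2} = 1/121.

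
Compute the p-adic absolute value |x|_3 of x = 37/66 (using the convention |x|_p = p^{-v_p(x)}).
|37/66|_3 = 3

Step 1 — compute v_3(x) by factoring powers of 3 out of the numerator and denominator: v_3(37/66) = -1. Step 2 — apply |x|_p = p^{-v_p(x)} = 3^{1} = 3.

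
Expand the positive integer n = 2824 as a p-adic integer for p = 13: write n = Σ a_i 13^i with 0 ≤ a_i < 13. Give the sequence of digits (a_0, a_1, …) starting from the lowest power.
(a_0, a_1, …) = (3, 9, 3, 1)

Repeated division by 13 gives the digits low-to-high: 2824 = 3 + 9·13^1 + 3·13^2 + 1·13^3. Digit sequence: (3, 9, 3, 1).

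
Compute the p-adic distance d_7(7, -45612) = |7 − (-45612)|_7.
d_7(7, -45612) = 1/2401

Step 1 — x − y = 7 − (-45612) = 45619. Step 2 — v_7(45619) = 4 (factor: 45619 = (7^4 · 19); the sign does not affect v_p). Step 3 — |x − y|_7 = 7^{-4} = 1/2401.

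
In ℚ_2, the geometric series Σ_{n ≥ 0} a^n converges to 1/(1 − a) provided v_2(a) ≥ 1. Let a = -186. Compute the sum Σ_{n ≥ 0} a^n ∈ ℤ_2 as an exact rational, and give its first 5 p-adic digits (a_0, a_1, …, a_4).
Σ a^n = 1/(1 − a) = 1/187;  first 5 digits = (1, 1, 0, 0, 1)

v_2(a) = 1 ≥ 1, so the series converges in ℤ_2 to 1/(1 − a) = 1/(1 − (-186)) = 1/187. Expand this rational in ℤ_2: compute digits iteratively via d_i = x_i mod 2, x_{i+1} = (x_i − d_i)/2. The first 5 digits are (1, 1, 0, 0, 1).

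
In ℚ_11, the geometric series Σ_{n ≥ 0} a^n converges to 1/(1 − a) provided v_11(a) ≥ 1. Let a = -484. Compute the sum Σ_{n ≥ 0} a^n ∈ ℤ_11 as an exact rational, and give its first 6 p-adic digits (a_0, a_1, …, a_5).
Σ a^n = 1/(1 − a) = 1/485;  first 6 digits = (1, 0, 7, 10, 4, 1)

v_11(a) = 2 ≥ 1, so the series converges in ℤ_11 to 1/(1 − a) = 1/(1 − (-484)) = 1/485. Expand this rational in ℤ_11: compute digits iteratively via d_i = x_i mod 11, x_{i+1} = (x_i − d_i)/11. The first 6 digits are (1, 0, 7, 10, 4, 1).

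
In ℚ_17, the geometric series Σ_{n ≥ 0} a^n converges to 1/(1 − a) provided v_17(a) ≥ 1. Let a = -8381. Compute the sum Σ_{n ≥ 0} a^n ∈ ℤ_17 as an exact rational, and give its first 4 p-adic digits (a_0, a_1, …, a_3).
Σ a^n = 1/(1 − a) = 1/8382;  first 4 digits = (1, 0, 5, 15)

v_17(a) = 2 ≥ 1, so the series converges in ℤ_17 to 1/(1 − a) = 1/(1 − (-8381)) = 1/8382. Expand this rational in ℤ_17: compute digits iteratively via d_i = x_i mod 17, x_{i+1} = (x_i − d_i)/17. The first 4 digits are (1, 0, 5, 15).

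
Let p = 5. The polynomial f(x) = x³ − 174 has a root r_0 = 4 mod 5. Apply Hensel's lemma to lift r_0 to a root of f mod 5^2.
r_1 = 24 (mod 25)

Hensel: r_{i+1} = r_i − f(r_i)/f′(r_i) mod 5^{i+2}, where f′(x) = 3x². Iterate:
  r_0 = 4 (mod 5)
  r_1 = 24 (mod 25)
Final: r = 24 with f(r) ≡ 0 mod 5^2.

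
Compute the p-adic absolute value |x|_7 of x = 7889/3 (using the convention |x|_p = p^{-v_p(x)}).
|7889/3|_7 = 1/343

Step 1 — compute v_7(x) by factoring powers of 7 out of the numerator and denominator: v_7(7889/3) = 3. Step 2 — apply |x|_p = p^{-v_p(x)} = 7^{-3} = 1/343.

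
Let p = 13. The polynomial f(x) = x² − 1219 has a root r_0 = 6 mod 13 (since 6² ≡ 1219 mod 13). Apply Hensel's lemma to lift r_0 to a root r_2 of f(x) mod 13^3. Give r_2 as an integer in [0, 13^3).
r_2 = 1020 (mod 2197)

Hensel's recurrence: r_{i+1} = r_i − f(r_i)·(f′(r_i))^{-1} mod 13^{i+2}, with f′(x) = 2x. Iterate:
  r_0 = 6 (mod 13)
  r_1 = 6 (mod 169)
  r_2 = 1020 (mod 2197)
Final: r_2 = 1020, and one checks f(r_2) ≡ 0 mod 13^3.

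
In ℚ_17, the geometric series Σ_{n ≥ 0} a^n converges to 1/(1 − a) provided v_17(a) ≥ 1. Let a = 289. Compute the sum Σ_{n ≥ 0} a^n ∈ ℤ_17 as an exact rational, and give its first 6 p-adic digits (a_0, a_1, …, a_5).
Σ a^n = 1/(1 − a) = -1/288;  first 6 digits = (1, 0, 1, 0, 1, 0)

v_17(a) = 2 ≥ 1, so the series converges in ℤ_17 to 1/(1 − a) = 1/(1 − 289) = -1/288. Expand this rational in ℤ_17: compute digits iteratively via d_i = x_i mod 17, x_{i+1} = (x_i − d_i)/17. The first 6 digits are (1, 0, 1, 0, 1, 0).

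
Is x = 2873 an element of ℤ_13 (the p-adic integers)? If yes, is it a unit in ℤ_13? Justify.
x ∈ ℤ_13 but not a unit; v_13(x) = 2 > 0

ℤ_13 = {x ∈ ℚ_13 : v_13(x) ≥ 0} and ℤ_13^× = {x ∈ ℤ_13 : v_13(x) = 0}. Here v_13(2873) = v_13(num) − v_13(den) = 2; compare against these criteria.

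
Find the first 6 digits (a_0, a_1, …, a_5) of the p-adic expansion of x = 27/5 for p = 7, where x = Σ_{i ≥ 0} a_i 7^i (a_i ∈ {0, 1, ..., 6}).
(a_0, …, a_5) = (4, 3, 1, 4, 5, 2)

v_7(27/5) = 0 (numerator and denominator both coprime to 7), so x ∈ ℤ_7^×. Compute digits iteratively via a_i = x_i mod 7, x_{i+1} = (x_i − a_i)/7, with x_0 = x:
  x_0 = 27/5;  a_0 = 4;  x_1 = (x_0 − 4)/7 = 1/5
  x_1 = 1/5;  a_1 = 3;  x_2 = (x_1 − 3)/7 = -2/5
  x_2 = -2/5;  a_2 = 1;  x_3 = (x_2 − 1)/7 = -1/5
  x_3 = -1/5;  a_3 = 4;  x_4 = (x_3 − 4)/7 = -3/5
  x_4 = -3/5;  a_4 = 5;  x_5 = (x_4 − 5)/7 = -4/5
  x_5 = -4/5;  a_5 = 2;  x_6 = (x_5 − 2)/7 = -2/5
Digits: (4, 3, 1, 4, 5, 2).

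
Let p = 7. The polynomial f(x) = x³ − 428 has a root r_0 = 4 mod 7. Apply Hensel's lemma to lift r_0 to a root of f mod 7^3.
r_2 = 130 (mod 343)

Hensel: r_{i+1} = r_i − f(r_i)/f′(r_i) mod 7^{i+2}, where f′(x) = 3x². Iterate:
  r_0 = 4 (mod 7)
  r_1 = 32 (mod 49)
  r_2 = 130 (mod 343)
Final: r = 130 with f(r) ≡ 0 mod 7^3.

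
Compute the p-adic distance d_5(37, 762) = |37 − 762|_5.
d_5(37, 762) = 1/25

Step 1 — x − y = 37 − 762 = -725. Step 2 — v_5(-725) = 2 (factor: -725 = −(5^2 · 29); the sign does not affect v_p). Step 3 — |x − y|_5 = 5^{-2} = 1/25.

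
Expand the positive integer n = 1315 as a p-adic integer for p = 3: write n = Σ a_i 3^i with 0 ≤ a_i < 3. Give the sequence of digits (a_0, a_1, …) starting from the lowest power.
(a_0, a_1, …) = (1, 0, 2, 0, 1, 2, 1)

Repeated division by 3 gives the digits low-to-high: 1315 = 1 + 2·3^2 + 1·3^4 + 2·3^5 + 1·3^6. Digit sequence: (1, 0, 2, 0, 1, 2, 1).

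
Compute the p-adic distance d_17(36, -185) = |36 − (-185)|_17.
d_17(36, -185) = 1/17

Step 1 — x − y = 36 − (-185) = 221. Step 2 — v_17(221) = 1 (factor: 221 = (17^1 · 13); the sign does not affect v_p). Step 3 — |x − y|_17 = 17^{-1} = 1/17.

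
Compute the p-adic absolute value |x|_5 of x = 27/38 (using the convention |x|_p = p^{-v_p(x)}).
|27/38|_5 = 1

Step 1 — compute v_5(x) by factoring powers of 5 out of the numerator and denominator: v_5(27/38) = 0. Step 2 — apply |x|_p = p^{-v_p(x)} = 5^{0} = 1.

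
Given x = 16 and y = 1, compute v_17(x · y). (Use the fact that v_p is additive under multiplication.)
v_17(16) = 0

v_p(x) = 0 (factor: 16 = 17^0 · 16); v_p(y) = 0 (factor: 1 = 17^0 · 1). Additivity: v_p(xy) = v_p(x) + v_p(y) = 0 + 0 = 0. (Direct check: xy = 16 = 17^0 · (16).)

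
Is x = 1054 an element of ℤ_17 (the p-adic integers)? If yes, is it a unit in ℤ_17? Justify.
x ∈ ℤ_17 but not a unit; v_17(x) = 1 > 0

ℤ_17 = {x ∈ ℚ_17 : v_17(x) ≥ 0} and ℤ_17^× = {x ∈ ℤ_17 : v_17(x) = 0}. Here v_17(1054) = v_17(num) − v_17(den) = 1; compare against these criteria.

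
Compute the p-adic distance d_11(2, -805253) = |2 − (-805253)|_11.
d_11(2, -805253) = 1/161051

Step 1 — x − y = 2 − (-805253) = 805255. Step 2 — v_11(805255) = 5 (factor: 805255 = (11^5 · 5); the sign does not affect v_p). Step 3 — |x − y|_11 = 11^{-5} = 1/161051.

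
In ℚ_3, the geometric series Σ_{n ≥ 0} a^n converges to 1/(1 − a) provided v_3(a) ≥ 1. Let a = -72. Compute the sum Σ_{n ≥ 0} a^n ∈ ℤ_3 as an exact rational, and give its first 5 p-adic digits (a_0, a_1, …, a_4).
Σ a^n = 1/(1 − a) = 1/73;  first 5 digits = (1, 0, 1, 0, 0)

v_3(a) = 2 ≥ 1, so the series converges in ℤ_3 to 1/(1 − a) = 1/(1 − (-72)) = 1/73. Expand this rational in ℤ_3: compute digits iteratively via d_i = x_i mod 3, x_{i+1} = (x_i − d_i)/3. The first 5 digits are (1, 0, 1, 0, 0).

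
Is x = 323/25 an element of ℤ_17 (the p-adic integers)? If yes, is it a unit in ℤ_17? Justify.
x ∈ ℤ_17 but not a unit; v_17(x) = 1 > 0

ℤ_17 = {x ∈ ℚ_17 : v_17(x) ≥ 0} and ℤ_17^× = {x ∈ ℤ_17 : v_17(x) = 0}. Here v_17(323/25) = v_17(num) − v_17(den) = 1; compare against these criteria.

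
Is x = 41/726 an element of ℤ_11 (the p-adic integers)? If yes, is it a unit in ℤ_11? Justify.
x ∉ ℤ_11 (v_11(x) = -2 < 0)

ℤ_11 = {x ∈ ℚ_11 : v_11(x) ≥ 0} and ℤ_11^× = {x ∈ ℤ_11 : v_11(x) = 0}. Here v_11(41/726) = v_11(num) − v_11(den) = -2; compare against these criteria.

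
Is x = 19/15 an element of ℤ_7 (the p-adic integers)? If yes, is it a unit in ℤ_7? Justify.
x ∈ ℤ_7^× (unit); v_7(x) = 0

ℤ_7 = {x ∈ ℚ_7 : v_7(x) ≥ 0} and ℤ_7^× = {x ∈ ℤ_7 : v_7(x) = 0}. Here v_7(19/15) = v_7(num) − v_7(den) = 0; compare against these criteria.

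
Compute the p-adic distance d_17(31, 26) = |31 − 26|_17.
d_17(31, 26) = 1

Step 1 — x − y = 31 − 26 = 5. Step 2 — v_17(5) = 0 (factor: 5 = (17^0 · 5); the sign does not affect v_p). Step 3 — |x − y|_17 = 17^{0} = 1.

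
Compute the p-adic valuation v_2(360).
v_2(360) = 3

v_2(n) is the largest exponent k such that 2^k divides n. Factor out: 360 = 2^3 · 45. (Sign doesn't affect v_p.) So v_2(360) = 3.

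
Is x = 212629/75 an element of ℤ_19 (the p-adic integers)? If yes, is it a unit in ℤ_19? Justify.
x ∈ ℤ_19 but not a unit; v_19(x) = 3 > 0

ℤ_19 = {x ∈ ℚ_19 : v_19(x) ≥ 0} and ℤ_19^× = {x ∈ ℤ_19 : v_19(x) = 0}. Here v_19(212629/75) = v_19(num) − v_19(den) = 3; compare against these criteria.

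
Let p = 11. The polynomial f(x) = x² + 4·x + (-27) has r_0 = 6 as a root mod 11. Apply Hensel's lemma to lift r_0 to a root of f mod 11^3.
r_2 = 314 (mod 1331)

Hensel: r_{i+1} = r_i − f(r_i)·(f′(r_i))^{-1} mod 11^{i+2}, f′(x) = 2x + 4. Iterate:
  r_0 = 6 (mod 11)
  r_1 = 72 (mod 121)
  r_2 = 314 (mod 1331)
Final: r = 314 satisfies f(r) ≡ 0 mod 11^3.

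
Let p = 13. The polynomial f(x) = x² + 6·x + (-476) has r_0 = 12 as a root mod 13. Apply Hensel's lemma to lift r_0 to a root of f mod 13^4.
r_3 = 13428 (mod 28561)

Hensel: r_{i+1} = r_i − f(r_i)·(f′(r_i))^{-1} mod 13^{i+2}, f′(x) = 2x + 6. Iterate:
  r_0 = 12 (mod 13)
  r_1 = 77 (mod 169)
  r_2 = 246 (mod 2197)
  r_3 = 13428 (mod 28561)
Final: r = 13428 satisfies f(r) ≡ 0 mod 13^4.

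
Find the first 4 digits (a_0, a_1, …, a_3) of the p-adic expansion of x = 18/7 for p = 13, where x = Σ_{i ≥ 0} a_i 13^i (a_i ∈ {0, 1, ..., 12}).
(a_0, …, a_3) = (10, 5, 7, 5)

v_13(18/7) = 0 (numerator and denominator both coprime to 13), so x ∈ ℤ_13^×. Compute digits iteratively via a_i = x_i mod 13, x_{i+1} = (x_i − a_i)/13, with x_0 = x:
  x_0 = 18/7;  a_0 = 10;  x_1 = (x_0 − 10)/13 = -4/7
  x_1 = -4/7;  a_1 = 5;  x_2 = (x_1 − 5)/13 = -3/7
  x_2 = -3/7;  a_2 = 7;  x_3 = (x_2 − 7)/13 = -4/7
  x_3 = -4/7;  a_3 = 5;  x_4 = (x_3 − 5)/13 = -3/7
Digits: (10, 5, 7, 5).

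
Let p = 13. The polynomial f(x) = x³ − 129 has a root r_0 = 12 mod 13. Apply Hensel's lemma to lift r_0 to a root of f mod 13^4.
r_3 = 23646 (mod 28561)

Hensel: r_{i+1} = r_i − f(r_i)/f′(r_i) mod 13^{i+2}, where f′(x) = 3x². Iterate:
  r_0 = 12 (mod 13)
  r_1 = 155 (mod 169)
  r_2 = 1676 (mod 2197)
  r_3 = 23646 (mod 28561)
Final: r = 23646 with f(r) ≡ 0 mod 13^4.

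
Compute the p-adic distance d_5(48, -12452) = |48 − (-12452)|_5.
d_5(48, -12452) = 1/3125

Step 1 — x − y = 48 − (-12452) = 12500. Step 2 — v_5(12500) = 5 (factor: 12500 = (5^5 · 4); the sign does not affect v_p). Step 3 — |x − y|_5 = 5^{-5} = 1/3125.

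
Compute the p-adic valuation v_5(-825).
v_5(-825) = 2

v_5(n) is the largest exponent k such that 5^k divides n. Factor out: -825 = -5^2 · 33. (Sign doesn't affect v_p.) So v_5(-825) = 2.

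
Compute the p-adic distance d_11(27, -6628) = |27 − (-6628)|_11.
d_11(27, -6628) = 1/1331

Step 1 — x − y = 27 − (-6628) = 6655. Step 2 — v_11(6655) = 3 (factor: 6655 = (11^3 · 5); the sign does not affect v_p). Step 3 — |x − y|_11 = 11^{-3} = 1/1331.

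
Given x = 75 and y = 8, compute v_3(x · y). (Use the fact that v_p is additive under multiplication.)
v_3(600) = 1

v_p(x) = 1 (factor: 75 = 3^1 · 25); v_p(y) = 0 (factor: 8 = 3^0 · 8). Additivity: v_p(xy) = v_p(x) + v_p(y) = 1 + 0 = 1. (Direct check: xy = 600 = 3^1 · (200).)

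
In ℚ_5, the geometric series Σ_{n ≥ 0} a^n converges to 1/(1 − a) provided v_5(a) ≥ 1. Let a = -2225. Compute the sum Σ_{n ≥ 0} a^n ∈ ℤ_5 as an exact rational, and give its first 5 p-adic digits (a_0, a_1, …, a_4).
Σ a^n = 1/(1 − a) = 1/2226;  first 5 digits = (1, 0, 1, 2, 2)

v_5(a) = 2 ≥ 1, so the series converges in ℤ_5 to 1/(1 − a) = 1/(1 − (-2225)) = 1/2226. Expand this rational in ℤ_5: compute digits iteratively via d_i = x_i mod 5, x_{i+1} = (x_i − d_i)/5. The first 5 digits are (1, 0, 1, 2, 2).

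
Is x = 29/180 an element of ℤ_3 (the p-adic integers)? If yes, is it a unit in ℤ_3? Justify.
x ∉ ℤ_3 (v_3(x) = -2 < 0)

ℤ_3 = {x ∈ ℚ_3 : v_3(x) ≥ 0} and ℤ_3^× = {x ∈ ℤ_3 : v_3(x) = 0}. Here v_3(29/180) = v_3(num) − v_3(den) = -2; compare against these criteria.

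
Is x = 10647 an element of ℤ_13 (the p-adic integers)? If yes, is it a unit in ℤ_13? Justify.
x ∈ ℤ_13 but not a unit; v_13(x) = 2 > 0

ℤ_13 = {x ∈ ℚ_13 : v_13(x) ≥ 0} and ℤ_13^× = {x ∈ ℤ_13 : v_13(x) = 0}. Here v_13(10647) = v_13(num) − v_13(den) = 2; compare against these criteria.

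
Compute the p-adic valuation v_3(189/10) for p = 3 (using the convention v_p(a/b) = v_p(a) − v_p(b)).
v_3(189/10) = 3

Factor powers of 3 from the numerator and denominator of the reduced fraction: 189 = 3^3 · 7 and 10 = 3^0 · 10. Apply v_p(a/b) = v_p(a) − v_p(b): v_3(189/10) = 3 − 0 = 3.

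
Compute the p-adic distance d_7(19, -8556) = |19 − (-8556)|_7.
d_7(19, -8556) = 1/343

Step 1 — x − y = 19 − (-8556) = 8575. Step 2 — v_7(8575) = 3 (factor: 8575 = (7^3 · 25); the sign does not affect v_p). Step 3 — |x − y|_7 = 7^{-3} = 1/343.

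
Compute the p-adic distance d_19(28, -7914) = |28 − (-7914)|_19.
d_19(28, -7914) = 1/361

Step 1 — x − y = 28 − (-7914) = 7942. Step 2 — v_19(7942) = 2 (factor: 7942 = (19^2 · 22); the sign does not affect v_p). Step 3 — |x − y|_19 = 19^{-2} = 1/361.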